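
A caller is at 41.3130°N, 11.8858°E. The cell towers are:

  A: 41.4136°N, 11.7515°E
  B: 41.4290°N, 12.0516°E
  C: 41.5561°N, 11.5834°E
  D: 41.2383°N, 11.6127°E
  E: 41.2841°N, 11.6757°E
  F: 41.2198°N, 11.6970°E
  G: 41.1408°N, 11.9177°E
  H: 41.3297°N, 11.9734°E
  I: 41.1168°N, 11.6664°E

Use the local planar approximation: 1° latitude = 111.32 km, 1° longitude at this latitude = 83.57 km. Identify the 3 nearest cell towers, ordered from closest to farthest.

Distances from 41.3130°N, 11.8858°E:
A: 15.8549 km
B: 18.9403 km
C: 37.0270 km
D: 24.2907 km
E: 17.8504 km
F: 18.8835 km
G: 19.3538 km
H: 7.5531 km
I: 28.5168 km
Sorted: H (7.5531 km) < A (15.8549 km) < E (17.8504 km) < F (18.8835 km) < B (18.9403 km) < …

H, A, E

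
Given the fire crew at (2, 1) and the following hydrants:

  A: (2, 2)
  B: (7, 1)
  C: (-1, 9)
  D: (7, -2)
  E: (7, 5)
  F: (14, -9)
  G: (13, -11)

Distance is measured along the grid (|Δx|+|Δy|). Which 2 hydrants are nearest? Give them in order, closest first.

A, B

Distances from (2, 1):
A: |0| + |1| = 0 + 1 = 1
B: |5| + |0| = 5 + 0 = 5
C: |-3| + |8| = 3 + 8 = 11
D: |5| + |-3| = 5 + 3 = 8
E: |5| + |4| = 5 + 4 = 9
F: |12| + |-10| = 12 + 10 = 22
G: |11| + |-12| = 11 + 12 = 23
Sorted: A (1) < B (5) < D (8) < E (9) < …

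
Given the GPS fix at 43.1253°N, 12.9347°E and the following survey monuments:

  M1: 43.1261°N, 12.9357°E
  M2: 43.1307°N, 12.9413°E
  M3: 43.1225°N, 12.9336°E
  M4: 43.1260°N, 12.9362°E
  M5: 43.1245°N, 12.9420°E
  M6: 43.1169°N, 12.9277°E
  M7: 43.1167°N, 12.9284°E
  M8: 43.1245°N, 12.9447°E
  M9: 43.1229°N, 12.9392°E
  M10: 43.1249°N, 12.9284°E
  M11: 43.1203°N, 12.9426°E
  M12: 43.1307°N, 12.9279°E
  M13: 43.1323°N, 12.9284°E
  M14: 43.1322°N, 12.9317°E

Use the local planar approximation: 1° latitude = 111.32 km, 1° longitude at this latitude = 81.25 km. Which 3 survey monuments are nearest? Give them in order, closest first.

M1, M4, M3

Distances from 43.1253°N, 12.9347°E:
M1: 0.1206 km
M2: 0.8056 km
M3: 0.3243 km
M4: 0.1447 km
M5: 0.5998 km
M6: 1.0945 km
M7: 1.0856 km
M8: 0.8174 km
M9: 0.4528 km
M10: 0.5138 km
M11: 0.8496 km
M12: 0.8165 km
M13: 0.9323 km
M14: 0.8059 km
Sorted: M1 (0.1206 km) < M4 (0.1447 km) < M3 (0.3243 km) < M9 (0.4528 km) < M10 (0.5138 km) < …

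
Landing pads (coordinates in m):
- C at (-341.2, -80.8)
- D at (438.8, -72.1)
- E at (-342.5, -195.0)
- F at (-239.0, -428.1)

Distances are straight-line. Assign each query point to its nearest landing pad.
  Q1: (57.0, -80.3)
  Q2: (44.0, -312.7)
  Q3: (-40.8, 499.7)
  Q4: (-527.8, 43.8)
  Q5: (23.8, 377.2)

Q1→D; Q2→F; Q3→C; Q4→C; Q5→C

Q1 at (57.0, -80.3):
  C: 398.2 m
  D: 381.9 m
  E: 415.6 m
  F: 456.7 m
  → nearest: D (381.9 m)
Q2 at (44.0, -312.7):
  C: 449.6 m
  D: 462.3 m
  E: 404.0 m
  F: 305.6 m
  → nearest: F (305.6 m)
Q3 at (-40.8, 499.7):
  C: 653.6 m
  D: 746.3 m
  E: 757.4 m
  F: 948.7 m
  → nearest: C (653.6 m)
Q4 at (-527.8, 43.8):
  C: 224.4 m
  D: 973.5 m
  E: 302.3 m
  F: 553.3 m
  → nearest: C (224.4 m)
Q5 at (23.8, 377.2):
  C: 585.7 m
  D: 611.6 m
  E: 679.4 m
  F: 847.1 m
  → nearest: C (585.7 m)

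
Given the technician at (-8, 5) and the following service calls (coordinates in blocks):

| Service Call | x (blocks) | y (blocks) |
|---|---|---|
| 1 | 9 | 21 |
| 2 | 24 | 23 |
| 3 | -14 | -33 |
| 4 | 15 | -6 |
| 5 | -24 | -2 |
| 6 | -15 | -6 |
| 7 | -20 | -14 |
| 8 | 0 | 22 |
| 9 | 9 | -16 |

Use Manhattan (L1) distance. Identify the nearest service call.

6

Distances from (-8, 5):
1: |17| + |16| = 17 + 16 = 33 blocks
2: |32| + |18| = 32 + 18 = 50 blocks
3: |-6| + |-38| = 6 + 38 = 44 blocks
4: |23| + |-11| = 23 + 11 = 34 blocks
5: |-16| + |-7| = 16 + 7 = 23 blocks
6: |-7| + |-11| = 7 + 11 = 18 blocks
7: |-12| + |-19| = 12 + 19 = 31 blocks
8: |8| + |17| = 8 + 17 = 25 blocks
9: |17| + |-21| = 17 + 21 = 38 blocks
Minimum: 6 at 18 blocks.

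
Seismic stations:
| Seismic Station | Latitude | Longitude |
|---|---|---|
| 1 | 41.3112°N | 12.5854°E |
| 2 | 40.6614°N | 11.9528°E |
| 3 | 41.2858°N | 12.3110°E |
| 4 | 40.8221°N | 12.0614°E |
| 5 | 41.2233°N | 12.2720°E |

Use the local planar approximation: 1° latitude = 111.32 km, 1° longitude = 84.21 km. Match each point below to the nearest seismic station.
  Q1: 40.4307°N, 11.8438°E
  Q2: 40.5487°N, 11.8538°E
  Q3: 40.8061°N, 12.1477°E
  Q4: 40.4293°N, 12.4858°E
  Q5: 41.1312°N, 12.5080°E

Q1→2; Q2→2; Q3→4; Q4→2; Q5→1

Q1 at 40.4307°N, 11.8438°E:
  1: 116.2214 km
  2: 27.2726 km
  3: 102.9998 km
  4: 47.2670 km
  5: 95.3161 km
  → nearest: 2 (27.2726 km)
Q2 at 40.5487°N, 11.8538°E:
  1: 104.8829 km
  2: 15.0631 km
  3: 90.6376 km
  4: 35.0985 km
  5: 82.9439 km
  → nearest: 2 (15.0631 km)
Q3 at 40.8061°N, 12.1477°E:
  1: 67.2319 km
  2: 22.9965 km
  3: 55.1424 km
  4: 7.4824 km
  5: 47.6077 km
  → nearest: 4 (7.4824 km)
Q4 at 40.4293°N, 12.4858°E:
  1: 98.5307 km
  2: 51.7894 km
  3: 96.4752 km
  4: 56.4736 km
  5: 90.2031 km
  → nearest: 2 (51.7894 km)
Q5 at 41.1312°N, 12.5080°E:
  1: 21.0710 km
  2: 70.1497 km
  3: 23.9038 km
  4: 50.9741 km
  5: 22.3623 km
  → nearest: 1 (21.0710 km)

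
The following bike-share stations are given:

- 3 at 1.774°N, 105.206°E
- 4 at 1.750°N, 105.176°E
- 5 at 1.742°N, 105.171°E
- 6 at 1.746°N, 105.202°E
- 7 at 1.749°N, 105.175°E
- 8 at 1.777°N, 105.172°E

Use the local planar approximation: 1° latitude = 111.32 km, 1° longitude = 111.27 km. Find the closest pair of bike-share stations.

4 and 7

Pairwise distances:
3–4: 4.276 km
3–5: 5.278 km
3–6: 3.149 km
3–7: 4.432 km
3–8: 3.798 km
4–5: 1.050 km
4–6: 2.927 km
4–7: 0.157 km
4–8: 3.038 km
5–6: 3.478 km
5–7: 0.897 km
5–8: 3.898 km
6–7: 3.023 km
6–8: 4.801 km
7–8: 3.135 km
Closest pair: 4–7 at 0.157 km.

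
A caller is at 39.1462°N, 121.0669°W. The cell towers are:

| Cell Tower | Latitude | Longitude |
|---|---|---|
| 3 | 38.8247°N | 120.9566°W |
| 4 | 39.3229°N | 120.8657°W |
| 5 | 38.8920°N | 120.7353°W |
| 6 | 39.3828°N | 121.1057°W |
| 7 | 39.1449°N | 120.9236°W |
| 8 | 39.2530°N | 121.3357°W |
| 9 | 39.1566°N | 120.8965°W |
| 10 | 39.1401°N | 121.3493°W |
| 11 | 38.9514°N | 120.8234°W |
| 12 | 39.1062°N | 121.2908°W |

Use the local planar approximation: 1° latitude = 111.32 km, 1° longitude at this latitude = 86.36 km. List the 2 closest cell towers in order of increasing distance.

Distances from 39.1462°N, 121.0669°W:
3: 37.0353 km
4: 26.2456 km
5: 40.2595 km
6: 26.5506 km
7: 12.3762 km
8: 26.0810 km
9: 14.7612 km
10: 24.3975 km
11: 30.2068 km
12: 19.8421 km
Sorted: 7 (12.3762 km) < 9 (14.7612 km) < 12 (19.8421 km) < 10 (24.3975 km) < …

7, 9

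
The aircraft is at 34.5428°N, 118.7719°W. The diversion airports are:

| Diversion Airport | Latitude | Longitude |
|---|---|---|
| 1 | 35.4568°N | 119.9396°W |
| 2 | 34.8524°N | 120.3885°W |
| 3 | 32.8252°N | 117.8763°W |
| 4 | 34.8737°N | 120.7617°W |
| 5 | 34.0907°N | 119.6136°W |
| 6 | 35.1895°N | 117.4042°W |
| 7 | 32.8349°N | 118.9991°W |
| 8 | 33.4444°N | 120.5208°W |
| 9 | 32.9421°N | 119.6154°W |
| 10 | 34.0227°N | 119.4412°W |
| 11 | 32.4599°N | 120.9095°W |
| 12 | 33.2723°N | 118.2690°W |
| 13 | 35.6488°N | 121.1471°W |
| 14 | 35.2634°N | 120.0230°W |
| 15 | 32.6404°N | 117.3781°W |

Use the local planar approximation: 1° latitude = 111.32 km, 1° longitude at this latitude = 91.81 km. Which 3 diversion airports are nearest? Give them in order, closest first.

Distances from 34.5428°N, 118.7719°W:
1: 147.8025 km
2: 152.3690 km
3: 208.1337 km
4: 186.3603 km
5: 92.2201 km
6: 144.7415 km
7: 191.2643 km
8: 201.8230 km
9: 194.2907 km
10: 84.4277 km
11: 303.7733 km
12: 148.7777 km
13: 250.4232 km
14: 140.1015 km
15: 247.4342 km
Sorted: 10 (84.4277 km) < 5 (92.2201 km) < 14 (140.1015 km) < 6 (144.7415 km) < 1 (147.8025 km) < …

10, 5, 14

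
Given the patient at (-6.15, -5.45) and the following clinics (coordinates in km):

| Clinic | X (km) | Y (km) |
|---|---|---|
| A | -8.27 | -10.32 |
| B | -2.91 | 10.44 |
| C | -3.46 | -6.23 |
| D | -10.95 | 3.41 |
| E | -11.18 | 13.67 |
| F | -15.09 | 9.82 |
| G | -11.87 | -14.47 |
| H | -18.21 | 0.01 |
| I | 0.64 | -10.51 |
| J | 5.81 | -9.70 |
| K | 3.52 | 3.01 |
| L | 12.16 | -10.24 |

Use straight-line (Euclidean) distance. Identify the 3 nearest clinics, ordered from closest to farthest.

Distances from (-6.15, -5.45):
A: 5.31 km
B: 16.22 km
C: 2.80 km
D: 10.08 km
E: 19.77 km
F: 17.69 km
G: 10.68 km
H: 13.24 km
I: 8.47 km
J: 12.69 km
K: 12.85 km
L: 18.93 km
Sorted: C (2.80 km) < A (5.31 km) < I (8.47 km) < D (10.08 km) < G (10.68 km) < …

C, A, I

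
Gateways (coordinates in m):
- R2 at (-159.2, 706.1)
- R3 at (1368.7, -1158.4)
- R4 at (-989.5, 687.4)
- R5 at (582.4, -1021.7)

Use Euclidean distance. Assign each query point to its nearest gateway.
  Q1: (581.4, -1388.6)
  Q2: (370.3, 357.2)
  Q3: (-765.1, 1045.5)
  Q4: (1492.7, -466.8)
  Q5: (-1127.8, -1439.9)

Q1→R5; Q2→R2; Q3→R4; Q4→R3; Q5→R5

Q1 at (581.4, -1388.6):
  R2: 2221.8 m
  R3: 820.3 m
  R4: 2603.4 m
  R5: 366.9 m
  → nearest: R5 (366.9 m)
Q2 at (370.3, 357.2):
  R2: 634.1 m
  R3: 1814.9 m
  R4: 1399.3 m
  R5: 1395.1 m
  → nearest: R2 (634.1 m)
Q3 at (-765.1, 1045.5):
  R2: 694.5 m
  R3: 3067.6 m
  R4: 422.6 m
  R5: 2467.6 m
  → nearest: R4 (422.6 m)
Q4 at (1492.7, -466.8):
  R2: 2025.9 m
  R3: 702.6 m
  R4: 2737.4 m
  R5: 1066.1 m
  → nearest: R3 (702.6 m)
Q5 at (-1127.8, -1439.9):
  R2: 2354.5 m
  R3: 2512.3 m
  R4: 2131.8 m
  R5: 1760.6 m
  → nearest: R5 (1760.6 m)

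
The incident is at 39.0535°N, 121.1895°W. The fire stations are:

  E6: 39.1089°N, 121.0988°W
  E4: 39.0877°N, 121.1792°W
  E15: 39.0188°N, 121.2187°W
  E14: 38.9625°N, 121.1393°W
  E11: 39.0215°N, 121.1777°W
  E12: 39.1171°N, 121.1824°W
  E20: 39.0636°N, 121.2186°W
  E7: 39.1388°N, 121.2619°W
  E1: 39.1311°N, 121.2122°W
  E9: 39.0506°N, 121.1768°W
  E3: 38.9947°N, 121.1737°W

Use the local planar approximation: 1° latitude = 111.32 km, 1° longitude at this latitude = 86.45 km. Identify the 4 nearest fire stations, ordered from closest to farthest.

E9, E20, E11, E4

Distances from 39.0535°N, 121.1895°W:
E6: 9.9757 km
E4: 3.9099 km
E15: 4.6145 km
E14: 11.0206 km
E11: 3.7054 km
E12: 7.1065 km
E20: 2.7555 km
E7: 11.3728 km
E1: 8.8585 km
E9: 1.1444 km
E3: 6.6866 km
Sorted: E9 (1.1444 km) < E20 (2.7555 km) < E11 (3.7054 km) < E4 (3.9099 km) < E15 (4.6145 km) < E3 (6.6866 km) < …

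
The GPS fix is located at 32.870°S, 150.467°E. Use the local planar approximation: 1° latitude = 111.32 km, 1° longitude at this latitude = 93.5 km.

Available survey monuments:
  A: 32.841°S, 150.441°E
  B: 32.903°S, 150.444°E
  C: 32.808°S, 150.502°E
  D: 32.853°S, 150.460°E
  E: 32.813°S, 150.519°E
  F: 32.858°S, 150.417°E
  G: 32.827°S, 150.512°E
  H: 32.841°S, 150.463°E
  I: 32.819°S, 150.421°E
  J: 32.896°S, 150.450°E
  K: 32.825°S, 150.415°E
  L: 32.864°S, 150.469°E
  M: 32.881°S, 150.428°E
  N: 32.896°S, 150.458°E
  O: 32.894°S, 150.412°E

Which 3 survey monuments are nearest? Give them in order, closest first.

L, D, N

Distances from 32.870°S, 150.467°E:
A: 4.041 km
B: 4.257 km
C: 7.638 km
D: 2.002 km
E: 7.994 km
F: 4.862 km
G: 6.373 km
H: 3.250 km
I: 7.123 km
J: 3.302 km
K: 6.981 km
L: 0.694 km
M: 3.847 km
N: 3.014 km
O: 5.795 km
Sorted: L (0.694 km) < D (2.002 km) < N (3.014 km) < H (3.250 km) < J (3.302 km) < …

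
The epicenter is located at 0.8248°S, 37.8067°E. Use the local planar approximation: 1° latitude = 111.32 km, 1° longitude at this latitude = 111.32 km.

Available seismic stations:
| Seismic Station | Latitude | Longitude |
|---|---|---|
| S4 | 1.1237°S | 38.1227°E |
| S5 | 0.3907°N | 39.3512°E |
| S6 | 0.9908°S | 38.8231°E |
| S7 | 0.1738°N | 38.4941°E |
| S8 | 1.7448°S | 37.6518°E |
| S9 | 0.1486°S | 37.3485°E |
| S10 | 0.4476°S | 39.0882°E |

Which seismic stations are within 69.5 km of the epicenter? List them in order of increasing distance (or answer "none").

S4

Distances from 0.8248°S, 37.8067°E:
S4: 48.4206 km
S5: 218.7918 km
S6: 114.6447 km
S7: 134.9555 km
S8: 103.8559 km
S9: 90.9283 km
S10: 148.7079 km
Threshold 69.5 km: S4 (48.4206 km) is within range.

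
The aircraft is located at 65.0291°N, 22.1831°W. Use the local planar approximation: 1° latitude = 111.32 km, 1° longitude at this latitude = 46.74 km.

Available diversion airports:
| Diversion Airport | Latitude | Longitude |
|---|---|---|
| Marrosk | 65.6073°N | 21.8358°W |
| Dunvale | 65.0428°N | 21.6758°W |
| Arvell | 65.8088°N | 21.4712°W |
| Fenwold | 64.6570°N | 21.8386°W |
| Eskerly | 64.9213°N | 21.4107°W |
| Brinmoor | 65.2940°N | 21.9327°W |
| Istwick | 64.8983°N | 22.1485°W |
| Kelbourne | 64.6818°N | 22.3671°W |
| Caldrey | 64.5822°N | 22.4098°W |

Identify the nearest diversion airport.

Distances from 65.0291°N, 22.1831°W:
Marrosk: √((0.5782·111.32)² + (0.3473·46.74)²) = √(4142.882061 + 263.503861) = 66.3806 km
Dunvale: √((0.0137·111.32)² + (0.5073·46.74)²) = √(2.325881 + 562.221100) = 23.7602 km
Arvell: √((0.7797·111.32)² + (0.7119·46.74)²) = √(7533.581029 + 1107.172785) = 92.9557 km
Fenwold: √((-0.3721·111.32)² + (0.3445·46.74)²) = √(1715.796333 + 259.272150) = 44.4417 km
Eskerly: √((-0.1078·111.32)² + (0.7724·46.74)²) = √(144.007104 + 1303.352671) = 38.0442 km
Brinmoor: √((0.2649·111.32)² + (0.2504·46.74)²) = √(869.581540 + 136.976500) = 31.7263 km
Istwick: √((-0.1308·111.32)² + (0.0346·46.74)²) = √(212.012703 + 2.615349) = 14.6502 km
Kelbourne: √((-0.3473·111.32)² + (-0.1840·46.74)²) = √(1494.706634 + 73.962752) = 39.6064 km
Caldrey: √((-0.4469·111.32)² + (-0.2267·46.74)²) = √(2474.953847 + 112.274326) = 50.8648 km
Minimum: Istwick at 14.6502 km.

Istwick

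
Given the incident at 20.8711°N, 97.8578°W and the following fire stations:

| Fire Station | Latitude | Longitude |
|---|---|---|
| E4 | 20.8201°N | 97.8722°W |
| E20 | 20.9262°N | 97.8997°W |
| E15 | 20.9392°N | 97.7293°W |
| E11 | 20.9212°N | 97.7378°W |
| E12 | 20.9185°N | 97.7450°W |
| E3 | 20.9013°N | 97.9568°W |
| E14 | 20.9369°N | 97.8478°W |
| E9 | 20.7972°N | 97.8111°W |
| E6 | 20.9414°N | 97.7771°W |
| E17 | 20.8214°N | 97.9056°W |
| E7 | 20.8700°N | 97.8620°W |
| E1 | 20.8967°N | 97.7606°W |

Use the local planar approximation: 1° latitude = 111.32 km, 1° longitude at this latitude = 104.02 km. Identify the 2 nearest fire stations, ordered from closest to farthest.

E7, E4

Distances from 20.8711°N, 97.8578°W:
E4: 5.8716 km
E20: 7.5245 km
E15: 15.3667 km
E11: 13.6717 km
E12: 12.8653 km
E3: 10.8328 km
E14: 7.3983 km
E9: 9.5537 km
E6: 11.4765 km
E17: 7.4386 km
E7: 0.4537 km
E1: 10.5047 km
Sorted: E7 (0.4537 km) < E4 (5.8716 km) < E14 (7.3983 km) < E17 (7.4386 km) < …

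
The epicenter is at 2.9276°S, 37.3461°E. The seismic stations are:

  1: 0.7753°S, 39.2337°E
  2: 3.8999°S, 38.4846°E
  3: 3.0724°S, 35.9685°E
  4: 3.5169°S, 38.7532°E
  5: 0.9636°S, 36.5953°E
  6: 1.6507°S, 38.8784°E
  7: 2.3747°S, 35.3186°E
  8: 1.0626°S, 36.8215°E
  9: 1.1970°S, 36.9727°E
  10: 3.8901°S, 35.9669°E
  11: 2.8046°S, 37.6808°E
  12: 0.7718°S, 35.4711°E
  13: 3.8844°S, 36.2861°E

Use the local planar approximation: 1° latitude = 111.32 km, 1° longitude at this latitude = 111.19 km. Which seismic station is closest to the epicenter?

11

Distances from 2.9276°S, 37.3461°E:
1: √((2.1523·111.32)² + (1.8876·111.19)²) = √(57405.302087 + 44050.556346) = 318.5214 km
2: √((-0.9723·111.32)² + (1.1385·111.19)²) = √(11715.126078 + 16024.981262) = 166.5536 km
3: √((-0.1448·111.32)² + (-1.3776·111.19)²) = √(259.826545 + 23462.686010) = 154.0211 km
4: √((-0.5893·111.32)² + (1.4071·111.19)²) = √(4303.474932 + 24478.307522) = 169.6519 km
5: √((1.9640·111.32)² + (-0.7508·111.19)²) = √(47800.161311 + 6969.152828) = 234.0284 km
6: √((1.2769·111.32)² + (1.5323·111.19)²) = √(20205.061155 + 29028.130285) = 221.8855 km
7: √((0.5529·111.32)² + (-2.0275·111.19)²) = √(3788.258228 + 50822.167853) = 233.6887 km
8: √((1.8650·111.32)² + (-0.5246·111.19)²) = √(43102.659499 + 3402.420865) = 215.6504 km
9: √((1.7306·111.32)² + (-0.3734·111.19)²) = √(37114.173538 + 1723.773055) = 197.0735 km
10: √((-0.9625·111.32)² + (-1.3792·111.19)²) = √(11480.158170 + 23517.218672) = 187.0759 km
11: √((0.1230·111.32)² + (0.3347·111.19)²) = √(187.480722 + 1384.978033) = 39.6542 km
12: √((2.1558·111.32)² + (-1.8750·111.19)²) = √(57592.155147 + 43464.431602) = 317.8940 km
13: √((-0.9568·111.32)² + (-1.0600·111.19)²) = √(11344.588008 + 13891.309610) = 158.8581 km
Minimum: 11 at 39.6542 km.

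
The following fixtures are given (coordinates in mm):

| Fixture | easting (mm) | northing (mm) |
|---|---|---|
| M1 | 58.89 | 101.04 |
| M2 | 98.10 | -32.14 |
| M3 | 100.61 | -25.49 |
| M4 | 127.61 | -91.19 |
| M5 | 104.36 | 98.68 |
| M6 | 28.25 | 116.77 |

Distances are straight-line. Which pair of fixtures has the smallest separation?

M2 and M3

Pairwise distances:
M1–M2: √((39.21)² + (-133.18)²) = √(1537.4241 + 17736.9124) = 138.83 mm
M1–M3: √((41.72)² + (-126.53)²) = √(1740.5584 + 16009.8409) = 133.23 mm
M1–M4: √((68.72)² + (-192.23)²) = √(4722.4384 + 36952.3729) = 204.14 mm
M1–M5: √((45.47)² + (-2.36)²) = √(2067.5209 + 5.5696) = 45.53 mm
M1–M6: √((-30.64)² + (15.73)²) = √(938.8096 + 247.4329) = 34.44 mm
M2–M3: √((2.51)² + (6.65)²) = √(6.3001 + 44.2225) = 7.11 mm
M2–M4: √((29.51)² + (-59.05)²) = √(870.8401 + 3486.9025) = 66.01 mm
M2–M5: √((6.26)² + (130.82)²) = √(39.1876 + 17113.8724) = 130.97 mm
M2–M6: √((-69.85)² + (148.91)²) = √(4879.0225 + 22174.1881) = 164.48 mm
M3–M4: √((27.00)² + (-65.70)²) = √(729.0000 + 4316.4900) = 71.03 mm
M3–M5: √((3.75)² + (124.17)²) = √(14.0625 + 15418.1889) = 124.23 mm
M3–M6: √((-72.36)² + (142.26)²) = √(5235.9696 + 20237.9076) = 159.61 mm
M4–M5: √((-23.25)² + (189.87)²) = √(540.5625 + 36050.6169) = 191.29 mm
M4–M6: √((-99.36)² + (207.96)²) = √(9872.4096 + 43247.3616) = 230.48 mm
M5–M6: √((-76.11)² + (18.09)²) = √(5792.7321 + 327.2481) = 78.23 mm
Closest pair: M2–M3 at 7.11 mm.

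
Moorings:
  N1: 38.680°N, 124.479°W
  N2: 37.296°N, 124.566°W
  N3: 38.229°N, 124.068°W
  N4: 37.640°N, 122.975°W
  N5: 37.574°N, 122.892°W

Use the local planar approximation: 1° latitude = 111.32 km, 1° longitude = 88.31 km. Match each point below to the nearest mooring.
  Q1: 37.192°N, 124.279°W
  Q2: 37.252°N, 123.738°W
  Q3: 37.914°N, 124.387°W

Q1 at 37.192°N, 124.279°W:
  N1: √((1.488·111.32)² + (-0.200·88.31)²) = √(27437.98774 + 311.94624) = 166.583 km
  N2: √((0.104·111.32)² + (-0.287·88.31)²) = √(134.03341 + 642.36750) = 27.864 km
  N3: √((1.037·111.32)² + (0.211·88.31)²) = √(13326.12578 + 347.20397) = 116.933 km
  N4: √((0.448·111.32)² + (1.304·88.31)²) = √(2487.15255 + 13260.95961) = 125.491 km
  N5: √((0.382·111.32)² + (1.387·88.31)²) = √(1808.31099 + 15002.81285) = 129.658 km
  → nearest: N2 (27.864 km)
Q2 at 37.252°N, 123.738°W:
  N1: √((1.428·111.32)² + (-0.741·88.31)²) = √(25269.85851 + 4282.09389) = 171.907 km
  N2: √((0.044·111.32)² + (-0.828·88.31)²) = √(23.99119 + 5346.63384) = 73.285 km
  N3: √((0.977·111.32)² + (-0.330·88.31)²) = √(11828.65929 + 849.27365) = 112.596 km
  N4: √((0.388·111.32)² + (0.763·88.31)²) = √(1865.56269 + 4540.13582) = 80.036 km
  N5: √((0.322·111.32)² + (0.846·88.31)²) = √(1284.86689 + 5581.62295) = 82.864 km
  → nearest: N2 (73.285 km)
Q3 at 37.914°N, 124.387°W:
  N1: √((0.766·111.32)² + (-0.092·88.31)²) = √(7271.16391 + 66.00783) = 85.657 km
  N2: √((-0.618·111.32)² + (-0.179·88.31)²) = √(4732.85659 + 249.87674) = 70.588 km
  N3: √((0.315·111.32)² + (0.319·88.31)²) = √(1229.61033 + 793.59904) = 44.980 km
  N4: √((-0.274·111.32)² + (1.412·88.31)²) = √(930.35248 + 15548.52381) = 128.370 km
  N5: √((-0.340·111.32)² + (1.495·88.31)²) = √(1432.53166 + 17430.19135) = 137.342 km
  → nearest: N3 (44.980 km)

Q1→N2; Q2→N2; Q3→N3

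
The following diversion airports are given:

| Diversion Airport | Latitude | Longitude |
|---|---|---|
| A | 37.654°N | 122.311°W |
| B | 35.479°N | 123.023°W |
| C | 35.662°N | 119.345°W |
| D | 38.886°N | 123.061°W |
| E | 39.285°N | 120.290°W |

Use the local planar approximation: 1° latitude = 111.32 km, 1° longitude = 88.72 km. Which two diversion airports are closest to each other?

Pairwise distances:
A–B: 250.226 km
A–C: 344.118 km
A–D: 152.436 km
A–E: 255.176 km
B–C: 326.947 km
B–D: 379.282 km
B–E: 488.160 km
C–D: 487.337 km
C–E: 411.935 km
D–E: 249.823 km
Closest pair: A–D at 152.436 km.

A and D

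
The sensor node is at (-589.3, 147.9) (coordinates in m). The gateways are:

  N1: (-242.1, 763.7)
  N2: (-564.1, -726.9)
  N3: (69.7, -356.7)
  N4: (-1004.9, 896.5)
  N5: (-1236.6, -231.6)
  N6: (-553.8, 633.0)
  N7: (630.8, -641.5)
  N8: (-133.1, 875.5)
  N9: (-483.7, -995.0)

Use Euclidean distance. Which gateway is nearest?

N6

Distances from (-589.3, 147.9):
N1: √((347.2)² + (615.8)²) = √(120547.840 + 379209.640) = 706.9 m
N2: √((25.2)² + (-874.8)²) = √(635.040 + 765275.040) = 875.2 m
N3: √((659.0)² + (-504.6)²) = √(434281.000 + 254621.160) = 830.0 m
N4: √((-415.6)² + (748.6)²) = √(172723.360 + 560401.960) = 856.2 m
N5: √((-647.3)² + (-379.5)²) = √(418997.290 + 144020.250) = 750.3 m
N6: √((35.5)² + (485.1)²) = √(1260.250 + 235322.010) = 486.4 m
N7: √((1220.1)² + (-789.4)²) = √(1488644.010 + 623152.360) = 1453.2 m
N8: √((456.2)² + (727.6)²) = √(208118.440 + 529401.760) = 858.8 m
N9: √((105.6)² + (-1142.9)²) = √(11151.360 + 1306220.410) = 1147.8 m
Minimum: N6 at 486.4 m.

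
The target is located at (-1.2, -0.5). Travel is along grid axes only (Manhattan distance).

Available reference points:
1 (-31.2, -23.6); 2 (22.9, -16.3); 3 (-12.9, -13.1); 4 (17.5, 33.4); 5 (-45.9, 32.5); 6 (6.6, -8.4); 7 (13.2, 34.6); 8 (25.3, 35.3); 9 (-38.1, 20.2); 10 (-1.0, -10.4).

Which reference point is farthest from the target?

Distances from (-1.2, -0.5):
1: 53.1
2: 39.9
3: 24.3
4: 52.6
5: 77.7
6: 15.7
7: 49.5
8: 62.3
9: 57.6
10: 10.1
Maximum: 5 at 77.7.

5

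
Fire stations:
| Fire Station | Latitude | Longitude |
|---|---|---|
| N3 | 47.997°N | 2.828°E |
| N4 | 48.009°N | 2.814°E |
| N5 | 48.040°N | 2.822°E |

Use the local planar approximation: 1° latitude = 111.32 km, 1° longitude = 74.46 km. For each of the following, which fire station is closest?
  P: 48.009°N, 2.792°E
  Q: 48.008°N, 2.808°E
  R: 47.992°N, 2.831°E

P at 48.009°N, 2.792°E:
  N3: 2.995 km
  N4: 1.638 km
  N5: 4.111 km
  → nearest: N4 (1.638 km)
Q at 48.008°N, 2.808°E:
  N3: 1.928 km
  N4: 0.460 km
  N5: 3.712 km
  → nearest: N4 (0.460 km)
R at 47.992°N, 2.831°E:
  N3: 0.600 km
  N4: 2.277 km
  N5: 5.385 km
  → nearest: N3 (0.600 km)

P→N4; Q→N4; R→N3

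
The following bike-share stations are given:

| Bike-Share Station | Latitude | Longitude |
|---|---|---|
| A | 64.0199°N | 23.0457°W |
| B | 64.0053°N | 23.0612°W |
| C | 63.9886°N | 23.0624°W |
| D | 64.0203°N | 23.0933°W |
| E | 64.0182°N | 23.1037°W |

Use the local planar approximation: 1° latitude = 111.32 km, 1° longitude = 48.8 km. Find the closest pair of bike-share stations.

Pairwise distances:
D–E: √((-0.0021·111.32)² + (-0.0104·48.8)²) = √(0.054649 + 0.257577) = 0.5588 km
A–B: √((-0.0146·111.32)² + (-0.0155·48.8)²) = √(2.641509 + 0.572141) = 1.7927 km
B–C: √((-0.0167·111.32)² + (-0.0012·48.8)²) = √(3.456045 + 0.003429) = 1.8600 km
B–D: √((0.0150·111.32)² + (-0.0321·48.8)²) = √(2.788232 + 2.453860) = 2.2896 km
A–D: √((0.0004·111.32)² + (-0.0476·48.8)²) = √(0.001983 + 5.395771) = 2.3233 km
B–E: √((0.0129·111.32)² + (-0.0425·48.8)²) = √(2.062176 + 4.301476) = 2.5226 km
A–E: √((-0.0017·111.32)² + (-0.0580·48.8)²) = √(0.035813 + 8.011164) = 2.8367 km
A–C: √((-0.0313·111.32)² + (-0.0167·48.8)²) = √(12.140458 + 0.664160) = 3.5784 km
C–D: √((0.0317·111.32)² + (-0.0309·48.8)²) = √(12.452740 + 2.273823) = 3.8375 km
C–E: √((0.0296·111.32)² + (-0.0413·48.8)²) = √(10.857499 + 4.061998) = 3.8626 km
Closest pair: D–E at 0.5588 km.

D and E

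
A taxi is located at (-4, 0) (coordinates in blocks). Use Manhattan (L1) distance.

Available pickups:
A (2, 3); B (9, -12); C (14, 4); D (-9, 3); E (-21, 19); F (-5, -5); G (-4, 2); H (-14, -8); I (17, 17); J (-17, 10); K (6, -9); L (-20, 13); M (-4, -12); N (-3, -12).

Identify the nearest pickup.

G

Distances from (-4, 0):
A: 9 blocks
B: 25 blocks
C: 22 blocks
D: 8 blocks
E: 36 blocks
F: 6 blocks
G: 2 blocks
H: 18 blocks
I: 38 blocks
J: 23 blocks
K: 19 blocks
L: 29 blocks
M: 12 blocks
N: 13 blocks
Minimum: G at 2 blocks.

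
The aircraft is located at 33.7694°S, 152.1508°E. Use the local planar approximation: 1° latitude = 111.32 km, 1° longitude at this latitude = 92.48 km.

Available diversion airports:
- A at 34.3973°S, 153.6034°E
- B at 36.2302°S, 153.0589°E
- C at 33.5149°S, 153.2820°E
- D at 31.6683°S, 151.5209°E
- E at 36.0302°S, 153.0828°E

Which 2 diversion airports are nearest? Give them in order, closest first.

Distances from 33.7694°S, 152.1508°E:
A: √((-0.6279·111.32)² + (1.4526·92.48)²) = √(4885.706359 + 18046.281261) = 151.4331 km
B: √((-2.4608·111.32)² + (0.9081·92.48)²) = √(75041.072351 + 7052.823142) = 286.5203 km
C: √((0.2545·111.32)² + (1.1312·92.48)²) = √(802.642161 + 10943.958438) = 108.3817 km
D: √((2.1011·111.32)² + (-0.6299·92.48)²) = √(54706.614676 + 3393.429718) = 241.0395 km
E: √((-2.2608·111.32)² + (0.9320·92.48)²) = √(63338.924440 + 7428.950539) = 266.0223 km
Sorted: C (108.3817 km) < A (151.4331 km) < D (241.0395 km) < E (266.0223 km) < …

C, A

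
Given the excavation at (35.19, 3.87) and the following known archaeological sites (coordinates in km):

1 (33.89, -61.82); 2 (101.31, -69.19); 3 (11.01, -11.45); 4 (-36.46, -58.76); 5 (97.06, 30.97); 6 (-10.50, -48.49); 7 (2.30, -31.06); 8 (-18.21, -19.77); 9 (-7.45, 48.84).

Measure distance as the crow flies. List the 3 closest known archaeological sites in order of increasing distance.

3, 7, 8

Distances from (35.19, 3.87):
1: √((-1.30)² + (-65.69)²) = √(1.6900 + 4315.1761) = 65.70 km
2: √((66.12)² + (-73.06)²) = √(4371.8544 + 5337.7636) = 98.54 km
3: √((-24.18)² + (-15.32)²) = √(584.6724 + 234.7024) = 28.62 km
4: √((-71.65)² + (-62.63)²) = √(5133.7225 + 3922.5169) = 95.16 km
5: √((61.87)² + (27.10)²) = √(3827.8969 + 734.4100) = 67.54 km
6: √((-45.69)² + (-52.36)²) = √(2087.5761 + 2741.5696) = 69.49 km
7: √((-32.89)² + (-34.93)²) = √(1081.7521 + 1220.1049) = 47.98 km
8: √((-53.40)² + (-23.64)²) = √(2851.5600 + 558.8496) = 58.40 km
9: √((-42.64)² + (44.97)²) = √(1818.1696 + 2022.3009) = 61.97 km
Sorted: 3 (28.62 km) < 7 (47.98 km) < 8 (58.40 km) < 9 (61.97 km) < 1 (65.70 km) < …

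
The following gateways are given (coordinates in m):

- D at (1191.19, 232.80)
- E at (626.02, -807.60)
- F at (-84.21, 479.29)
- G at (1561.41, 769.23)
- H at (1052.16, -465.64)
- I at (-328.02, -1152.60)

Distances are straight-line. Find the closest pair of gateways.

Pairwise distances:
D–E: 1184.00 m
D–F: 1299.00 m
D–G: 651.78 m
D–H: 712.14 m
D–I: 2056.05 m
E–F: 1469.87 m
E–G: 1833.40 m
E–H: 546.38 m
E–I: 1014.50 m
F–G: 1670.97 m
F–H: 1477.91 m
F–I: 1650.00 m
G–H: 1335.75 m
G–I: 2695.07 m
H–I: 1541.69 m
Closest pair: E–H at 546.38 m.

E and H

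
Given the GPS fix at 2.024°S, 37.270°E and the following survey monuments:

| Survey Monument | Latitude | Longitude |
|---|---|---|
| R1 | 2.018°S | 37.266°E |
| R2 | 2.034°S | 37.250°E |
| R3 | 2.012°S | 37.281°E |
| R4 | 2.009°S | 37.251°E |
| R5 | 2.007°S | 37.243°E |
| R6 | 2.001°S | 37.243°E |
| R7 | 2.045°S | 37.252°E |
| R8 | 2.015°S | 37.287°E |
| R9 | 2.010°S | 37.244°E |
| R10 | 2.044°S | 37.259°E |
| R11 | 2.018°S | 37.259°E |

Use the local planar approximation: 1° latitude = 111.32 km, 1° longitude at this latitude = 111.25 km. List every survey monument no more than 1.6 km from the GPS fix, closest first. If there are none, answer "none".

Distances from 2.024°S, 37.270°E:
R1: √((0.006·111.32)² + (-0.004·111.25)²) = √(0.44612 + 0.19803) = 0.803 km
R2: √((-0.010·111.32)² + (-0.020·111.25)²) = √(1.23921 + 4.95063) = 2.488 km
R3: √((0.012·111.32)² + (0.011·111.25)²) = √(1.78447 + 1.49756) = 1.812 km
R4: √((0.015·111.32)² + (-0.019·111.25)²) = √(2.78823 + 4.46794) = 2.694 km
R5: √((0.017·111.32)² + (-0.027·111.25)²) = √(3.58133 + 9.02251) = 3.550 km
R6: √((0.023·111.32)² + (-0.027·111.25)²) = √(6.55544 + 9.02251) = 3.947 km
R7: √((-0.021·111.32)² + (-0.018·111.25)²) = √(5.46493 + 4.01001) = 3.078 km
R8: √((0.009·111.32)² + (0.017·111.25)²) = √(1.00376 + 3.57683) = 2.140 km
R9: √((0.014·111.32)² + (-0.026·111.25)²) = √(2.42886 + 8.36656) = 3.286 km
R10: √((-0.020·111.32)² + (-0.011·111.25)²) = √(4.95686 + 1.49756) = 2.541 km
R11: √((0.006·111.32)² + (-0.011·111.25)²) = √(0.44612 + 1.49756) = 1.394 km
Threshold 1.6 km: R1 (0.803 km), R11 (1.394 km) are within range.

R1, R11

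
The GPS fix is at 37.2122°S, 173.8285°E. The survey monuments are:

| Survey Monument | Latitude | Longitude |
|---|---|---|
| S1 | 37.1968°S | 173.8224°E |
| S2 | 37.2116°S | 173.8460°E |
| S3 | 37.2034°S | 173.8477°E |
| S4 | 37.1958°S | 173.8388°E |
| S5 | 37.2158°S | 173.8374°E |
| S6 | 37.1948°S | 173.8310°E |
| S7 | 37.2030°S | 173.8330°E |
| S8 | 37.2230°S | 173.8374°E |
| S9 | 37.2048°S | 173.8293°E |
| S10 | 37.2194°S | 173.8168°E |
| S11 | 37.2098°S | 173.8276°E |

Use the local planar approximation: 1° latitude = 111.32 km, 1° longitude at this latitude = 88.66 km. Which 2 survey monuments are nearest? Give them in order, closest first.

Distances from 37.2122°S, 173.8285°E:
S1: √((0.0154·111.32)² + (-0.0061·88.66)²) = √(2.938920 + 0.292493) = 1.7976 km
S2: √((0.0006·111.32)² + (0.0175·88.66)²) = √(0.004461 + 2.407307) = 1.5530 km
S3: √((0.0088·111.32)² + (0.0192·88.66)²) = √(0.959648 + 2.897730) = 1.9640 km
S4: √((0.0164·111.32)² + (0.0103·88.66)²) = √(3.332991 + 0.833931) = 2.0413 km
S5: √((-0.0036·111.32)² + (0.0089·88.66)²) = √(0.160602 + 0.622638) = 0.8850 km
S6: √((0.0174·111.32)² + (0.0025·88.66)²) = √(3.751845 + 0.049129) = 1.9496 km
S7: √((0.0092·111.32)² + (0.0045·88.66)²) = √(1.048871 + 0.159177) = 1.0991 km
S8: √((-0.0108·111.32)² + (0.0089·88.66)²) = √(1.445419 + 0.622638) = 1.4381 km
S9: √((0.0074·111.32)² + (0.0008·88.66)²) = √(0.678594 + 0.005031) = 0.8268 km
S10: √((-0.0072·111.32)² + (-0.0117·88.66)²) = √(0.642409 + 1.076037) = 1.3109 km
S11: √((0.0024·111.32)² + (-0.0009·88.66)²) = √(0.071379 + 0.006367) = 0.2788 km
Sorted: S11 (0.2788 km) < S9 (0.8268 km) < S5 (0.8850 km) < S7 (1.0991 km) < …

S11, S9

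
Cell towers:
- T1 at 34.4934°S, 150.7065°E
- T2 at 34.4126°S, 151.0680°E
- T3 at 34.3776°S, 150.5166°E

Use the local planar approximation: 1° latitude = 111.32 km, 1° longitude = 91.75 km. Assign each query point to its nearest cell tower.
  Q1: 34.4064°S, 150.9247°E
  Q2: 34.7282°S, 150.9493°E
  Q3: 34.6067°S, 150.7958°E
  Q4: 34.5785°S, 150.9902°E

Q1→T2; Q2→T1; Q3→T1; Q4→T2

Q1 at 34.4064°S, 150.9247°E:
  T1: √((-0.0870·111.32)² + (-0.2182·91.75)²) = √(93.796126 + 400.794394) = 22.2394 km
  T2: √((-0.0062·111.32)² + (0.1433·91.75)²) = √(0.476354 + 172.863987) = 13.1659 km
  T3: √((0.0288·111.32)² + (-0.4081·91.75)²) = √(10.278539 + 1401.991354) = 37.5802 km
  → nearest: T2 (13.1659 km)
Q2 at 34.7282°S, 150.9493°E:
  T1: √((0.2348·111.32)² + (-0.2428·91.75)²) = √(683.191698 + 496.260274) = 34.3432 km
  T2: √((0.3156·111.32)² + (0.1187·91.75)²) = √(1234.299021 + 118.607891) = 36.7819 km
  T3: √((0.3506·111.32)² + (-0.4327·91.75)²) = √(1523.246605 + 1576.107865) = 55.6718 km
  → nearest: T1 (34.3432 km)
Q3 at 34.6067°S, 150.7958°E:
  T1: √((0.1133·111.32)² + (-0.0893·91.75)²) = √(159.076569 + 67.129755) = 15.0402 km
  T2: √((0.1941·111.32)² + (0.2722·91.75)²) = √(466.871610 + 623.718158) = 33.0241 km
  T3: √((0.2291·111.32)² + (-0.2792·91.75)²) = √(650.424024 + 656.210196) = 36.1474 km
  → nearest: T1 (15.0402 km)
Q4 at 34.5785°S, 150.9902°E:
  T1: √((0.0851·111.32)² + (-0.2837·91.75)²) = √(89.744019 + 677.533569) = 27.6998 km
  T2: √((0.1659·111.32)² + (0.0778·91.75)²) = √(341.066581 + 50.953185) = 19.7995 km
  T3: √((0.2009·111.32)² + (-0.4736·91.75)²) = √(500.156905 + 1888.145828) = 48.8703 km
  → nearest: T2 (19.7995 km)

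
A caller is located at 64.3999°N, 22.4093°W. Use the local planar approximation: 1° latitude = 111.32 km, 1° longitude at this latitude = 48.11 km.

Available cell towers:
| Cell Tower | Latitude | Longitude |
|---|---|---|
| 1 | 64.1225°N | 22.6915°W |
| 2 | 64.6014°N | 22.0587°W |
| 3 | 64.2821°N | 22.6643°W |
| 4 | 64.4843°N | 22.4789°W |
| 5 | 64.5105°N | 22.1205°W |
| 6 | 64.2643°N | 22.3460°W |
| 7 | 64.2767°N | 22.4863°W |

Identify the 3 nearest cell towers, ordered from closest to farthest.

4, 7, 6

Distances from 64.3999°N, 22.4093°W:
1: √((-0.2774·111.32)² + (-0.2822·48.11)²) = √(953.584776 + 184.325208) = 33.7329 km
2: √((0.2015·111.32)² + (0.3506·48.11)²) = √(503.148864 + 284.508036) = 28.0652 km
3: √((-0.1178·111.32)² + (-0.2550·48.11)²) = √(171.963777 + 150.505051) = 17.9574 km
4: √((0.0844·111.32)² + (-0.0696·48.11)²) = √(88.273691 + 11.212158) = 9.9743 km
5: √((0.1106·111.32)² + (0.2888·48.11)²) = √(151.585147 + 193.047904) = 18.5643 km
6: √((-0.1356·111.32)² + (0.0633·48.11)²) = √(227.858783 + 9.274236) = 15.3991 km
7: √((-0.1232·111.32)² + (-0.0770·48.11)²) = √(188.090911 + 13.723098) = 14.2061 km
Sorted: 4 (9.9743 km) < 7 (14.2061 km) < 6 (15.3991 km) < 3 (17.9574 km) < 5 (18.5643 km) < …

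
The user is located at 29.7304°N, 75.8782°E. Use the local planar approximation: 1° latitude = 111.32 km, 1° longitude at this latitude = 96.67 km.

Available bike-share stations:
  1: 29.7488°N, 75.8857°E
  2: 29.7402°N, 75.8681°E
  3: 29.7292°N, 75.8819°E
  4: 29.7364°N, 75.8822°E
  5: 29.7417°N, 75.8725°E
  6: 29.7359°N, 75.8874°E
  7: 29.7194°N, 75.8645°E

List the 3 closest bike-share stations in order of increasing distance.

3, 4, 6

Distances from 29.7304°N, 75.8782°E:
1: 2.1728 km
2: 1.4640 km
3: 0.3818 km
4: 0.7718 km
5: 1.3733 km
6: 1.0797 km
7: 1.8037 km
Sorted: 3 (0.3818 km) < 4 (0.7718 km) < 6 (1.0797 km) < 5 (1.3733 km) < 2 (1.4640 km) < …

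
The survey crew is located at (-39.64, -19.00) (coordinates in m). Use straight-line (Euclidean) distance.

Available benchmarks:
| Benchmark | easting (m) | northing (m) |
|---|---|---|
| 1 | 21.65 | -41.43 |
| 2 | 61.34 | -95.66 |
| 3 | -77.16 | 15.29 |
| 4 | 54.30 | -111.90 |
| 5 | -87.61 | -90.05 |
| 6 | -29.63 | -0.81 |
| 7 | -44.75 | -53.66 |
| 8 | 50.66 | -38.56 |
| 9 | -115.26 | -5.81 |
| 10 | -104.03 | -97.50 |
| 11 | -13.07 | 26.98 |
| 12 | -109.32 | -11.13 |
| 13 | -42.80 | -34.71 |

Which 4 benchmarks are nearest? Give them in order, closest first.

13, 6, 7, 3

Distances from (-39.64, -19.00):
1: √((61.29)² + (-22.43)²) = √(3756.4641 + 503.1049) = 65.27 m
2: √((100.98)² + (-76.66)²) = √(10196.9604 + 5876.7556) = 126.78 m
3: √((-37.52)² + (34.29)²) = √(1407.7504 + 1175.8041) = 50.83 m
4: √((93.94)² + (-92.90)²) = √(8824.7236 + 8630.4100) = 132.12 m
5: √((-47.97)² + (-71.05)²) = √(2301.1209 + 5048.1025) = 85.73 m
6: √((10.01)² + (18.19)²) = √(100.2001 + 330.8761) = 20.76 m
7: √((-5.11)² + (-34.66)²) = √(26.1121 + 1201.3156) = 35.03 m
8: √((90.30)² + (-19.56)²) = √(8154.0900 + 382.5936) = 92.39 m
9: √((-75.62)² + (13.19)²) = √(5718.3844 + 173.9761) = 76.76 m
10: √((-64.39)² + (-78.50)²) = √(4146.0721 + 6162.2500) = 101.53 m
11: √((26.57)² + (45.98)²) = √(705.9649 + 2114.1604) = 53.10 m
12: √((-69.68)² + (7.87)²) = √(4855.3024 + 61.9369) = 70.12 m
13: √((-3.16)² + (-15.71)²) = √(9.9856 + 246.8041) = 16.02 m
Sorted: 13 (16.02 m) < 6 (20.76 m) < 7 (35.03 m) < 3 (50.83 m) < 11 (53.10 m) < 1 (65.27 m) < …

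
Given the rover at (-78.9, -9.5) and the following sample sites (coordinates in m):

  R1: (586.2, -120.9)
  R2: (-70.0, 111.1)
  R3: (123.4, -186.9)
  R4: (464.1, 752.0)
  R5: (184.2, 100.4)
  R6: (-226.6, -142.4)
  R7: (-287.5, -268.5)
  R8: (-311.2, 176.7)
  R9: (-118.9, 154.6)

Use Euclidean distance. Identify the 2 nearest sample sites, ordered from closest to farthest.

R2, R9

Distances from (-78.9, -9.5):
R1: √((665.1)² + (-111.4)²) = √(442358.010 + 12409.960) = 674.4 m
R2: √((8.9)² + (120.6)²) = √(79.210 + 14544.360) = 120.9 m
R3: √((202.3)² + (-177.4)²) = √(40925.290 + 31470.760) = 269.1 m
R4: √((543.0)² + (761.5)²) = √(294849.000 + 579882.250) = 935.3 m
R5: √((263.1)² + (109.9)²) = √(69221.610 + 12078.010) = 285.1 m
R6: √((-147.7)² + (-132.9)²) = √(21815.290 + 17662.410) = 198.7 m
R7: √((-208.6)² + (-259.0)²) = √(43513.960 + 67081.000) = 332.6 m
R8: √((-232.3)² + (186.2)²) = √(53963.290 + 34670.440) = 297.7 m
R9: √((-40.0)² + (164.1)²) = √(1600.000 + 26928.810) = 168.9 m
Sorted: R2 (120.9 m) < R9 (168.9 m) < R6 (198.7 m) < R3 (269.1 m) < …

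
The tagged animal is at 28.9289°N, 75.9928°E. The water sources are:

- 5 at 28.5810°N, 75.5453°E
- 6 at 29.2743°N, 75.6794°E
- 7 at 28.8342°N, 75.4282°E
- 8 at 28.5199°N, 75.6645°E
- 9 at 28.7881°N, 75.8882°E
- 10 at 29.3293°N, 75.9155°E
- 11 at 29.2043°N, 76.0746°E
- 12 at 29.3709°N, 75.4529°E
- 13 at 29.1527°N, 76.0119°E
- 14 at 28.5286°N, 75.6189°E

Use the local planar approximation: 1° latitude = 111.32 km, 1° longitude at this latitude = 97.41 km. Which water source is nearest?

9

Distances from 28.9289°N, 75.9928°E:
5: 58.3099 km
6: 49.0956 km
7: 55.9989 km
8: 55.6388 km
9: 18.6946 km
10: 45.2041 km
11: 31.6761 km
12: 72.0199 km
13: 24.9828 km
14: 57.5522 km
Minimum: 9 at 18.6946 km.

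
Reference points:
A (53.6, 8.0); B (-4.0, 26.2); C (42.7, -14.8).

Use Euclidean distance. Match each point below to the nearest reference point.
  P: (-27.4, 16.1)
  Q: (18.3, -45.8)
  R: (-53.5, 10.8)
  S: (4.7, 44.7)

P→B; Q→C; R→B; S→B

P at (-27.4, 16.1):
  A: 81.4
  B: 25.5
  C: 76.6
  → nearest: B (25.5)
Q at (18.3, -45.8):
  A: 64.3
  B: 75.4
  C: 39.5
  → nearest: C (39.5)
R at (-53.5, 10.8):
  A: 107.1
  B: 51.8
  C: 99.5
  → nearest: B (51.8)
S at (4.7, 44.7):
  A: 61.1
  B: 20.4
  C: 70.6
  → nearest: B (20.4)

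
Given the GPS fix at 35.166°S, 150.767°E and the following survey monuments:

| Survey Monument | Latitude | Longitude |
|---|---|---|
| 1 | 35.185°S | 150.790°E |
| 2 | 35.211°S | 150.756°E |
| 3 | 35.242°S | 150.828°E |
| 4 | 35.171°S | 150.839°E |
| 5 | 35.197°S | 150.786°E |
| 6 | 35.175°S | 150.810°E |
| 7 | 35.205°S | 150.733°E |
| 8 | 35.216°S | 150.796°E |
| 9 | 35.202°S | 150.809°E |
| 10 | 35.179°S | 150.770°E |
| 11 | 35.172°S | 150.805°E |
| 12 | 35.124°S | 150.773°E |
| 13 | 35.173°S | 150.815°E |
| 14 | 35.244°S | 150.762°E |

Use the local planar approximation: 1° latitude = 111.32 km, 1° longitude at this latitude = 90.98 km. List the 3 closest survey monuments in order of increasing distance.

10, 1, 11

Distances from 35.166°S, 150.767°E:
1: √((-0.019·111.32)² + (0.023·90.98)²) = √(4.47356 + 4.37872) = 2.975 km
2: √((-0.045·111.32)² + (-0.011·90.98)²) = √(25.09409 + 1.00156) = 5.108 km
3: √((-0.076·111.32)² + (0.061·90.98)²) = √(71.57701 + 30.80006) = 10.118 km
4: √((-0.005·111.32)² + (0.072·90.98)²) = √(0.30980 + 42.90984) = 6.574 km
5: √((-0.031·111.32)² + (0.019·90.98)²) = √(11.90885 + 2.98813) = 3.860 km
6: √((-0.009·111.32)² + (0.043·90.98)²) = √(1.00376 + 15.30484) = 4.038 km
7: √((-0.039·111.32)² + (-0.034·90.98)²) = √(18.84845 + 9.56863) = 5.331 km
8: √((-0.050·111.32)² + (0.029·90.98)²) = √(30.98036 + 6.96126) = 6.160 km
9: √((-0.036·111.32)² + (0.042·90.98)²) = √(16.06022 + 14.60126) = 5.537 km
10: √((-0.013·111.32)² + (0.003·90.98)²) = √(2.09427 + 0.07450) = 1.473 km
11: √((-0.006·111.32)² + (0.038·90.98)²) = √(0.44612 + 11.95251) = 3.521 km
12: √((0.042·111.32)² + (0.006·90.98)²) = √(21.85974 + 0.29798) = 4.707 km
13: √((-0.007·111.32)² + (0.048·90.98)²) = √(0.60721 + 19.07104) = 4.436 km
14: √((-0.078·111.32)² + (-0.005·90.98)²) = √(75.39379 + 0.20693) = 8.695 km
Sorted: 10 (1.473 km) < 1 (2.975 km) < 11 (3.521 km) < 5 (3.860 km) < 6 (4.038 km) < …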